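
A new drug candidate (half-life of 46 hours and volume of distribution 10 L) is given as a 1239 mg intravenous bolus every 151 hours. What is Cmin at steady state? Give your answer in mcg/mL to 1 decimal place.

τ/t½ = 151/46 ≈ 3.2826, so fraction remaining f = (1/2)^(151/46) ≈ 0.1028.
Each bolus raises the concentration by D/Vd = 1239/10 ≈ 123.900 mcg/mL.
Steady-state trough Cmin,ss = C₀·f/(1−f) ≈ 123.900 × 0.1028/0.8972 ≈ 14.196 mcg/mL.

14.2 mcg/mL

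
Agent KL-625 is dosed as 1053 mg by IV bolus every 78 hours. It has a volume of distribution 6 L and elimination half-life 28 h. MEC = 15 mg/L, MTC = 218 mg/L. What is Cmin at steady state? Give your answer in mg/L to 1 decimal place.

k = ln2/t½ = ln2/28 ≈ 0.024755 h⁻¹; fraction remaining f = e^(−kτ) = e^(−0.024755×78) ≈ 0.1450.
At steady state, accumulation factor R = 1/(1 − e^(−kτ)) ≈ 1.1696.
Single-dose peak C₀ = D/Vd = 1053/6 ≈ 175.500 mg/L.
Cmax,ss = C₀/(1 − f) ≈ 175.500/0.8550 ≈ 205.263 mg/L.
One interval later, Cmin,ss = Cmax,ss·e^(−kτ) ≈ 205.263 × 0.1450 ≈ 29.763 mg/L.
Trough 29.8 mg/L vs MEC 15 mg/L: adequate.

29.8 mg/L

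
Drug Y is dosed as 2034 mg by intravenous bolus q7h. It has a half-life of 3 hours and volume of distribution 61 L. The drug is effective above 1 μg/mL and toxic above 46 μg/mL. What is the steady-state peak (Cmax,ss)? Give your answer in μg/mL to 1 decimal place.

τ/t½ = 7/3 ≈ 2.3333, so fraction remaining f = (1/2)^(7/3) ≈ 0.1984.
At steady state, accumulation factor R = 1/(1 − e^(−kτ)) ≈ 1.2475.
Each bolus raises the concentration by D/Vd = 2034/61 ≈ 33.344 μg/mL.
Steady-state peak Cmax,ss = C₀·R ≈ 33.344 × 1.2475 ≈ 41.597 μg/mL.
Peak 41.6 μg/mL vs MTC 46 μg/mL: below toxic threshold.

41.6 μg/mL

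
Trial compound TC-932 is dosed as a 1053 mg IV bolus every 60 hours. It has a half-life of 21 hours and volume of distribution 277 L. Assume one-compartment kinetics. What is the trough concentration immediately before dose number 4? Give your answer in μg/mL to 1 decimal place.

f = (1/2)^(τ/t½) = (1/2)^(60/21) ≈ 0.1380.
C₀ = D/Vd = 1053/277 ≈ 3.801 μg/mL.
Before the 4th dose, 3 doses have been given. Superposition: Cmin = C₀·(f + f² + … + f^3).
≈ 3.801 × (0.1380 + 0.0190 + 0.0026) ≈ 3.801 × 0.1596 ≈ 0.607 μg/mL.

0.6 μg/mL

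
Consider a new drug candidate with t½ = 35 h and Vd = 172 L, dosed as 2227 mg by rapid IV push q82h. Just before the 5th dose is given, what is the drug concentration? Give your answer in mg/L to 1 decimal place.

f = (1/2)^(τ/t½) = (1/2)^(82/35) ≈ 0.1971.
C₀ = D/Vd = 2227/172 ≈ 12.948 mg/L.
Before the 5th dose, 4 doses have been given. Superposition: Cmin = C₀·(f + f² + … + f^4).
≈ 12.948 × (0.1971 + 0.0388 + 0.0077 + 0.0015) ≈ 12.948 × 0.2451 ≈ 3.174 mg/L.

3.2 mg/L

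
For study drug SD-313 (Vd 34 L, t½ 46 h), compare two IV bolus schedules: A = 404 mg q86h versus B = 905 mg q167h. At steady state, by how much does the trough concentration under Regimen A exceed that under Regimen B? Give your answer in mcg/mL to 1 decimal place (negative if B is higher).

2.1 mcg/mL

Regimen A: f = (1/2)^(86/46) ≈ 0.2737; Cmin,ss = (404/34)·f/(1−f) ≈ 4.478 mcg/mL.
Regimen B: f = (1/2)^(167/46) ≈ 0.0807; Cmin,ss = (905/34)·f/(1−f) ≈ 2.337 mcg/mL.
Difference ≈ 4.478 − 2.337 ≈ 2.141 mcg/mL.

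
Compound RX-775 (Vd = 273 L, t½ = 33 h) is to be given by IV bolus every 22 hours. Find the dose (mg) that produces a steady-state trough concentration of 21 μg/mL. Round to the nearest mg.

3368 mg

τ/t½ = 22/33 ≈ 0.66667, so f = (1/2)^(22/33) ≈ 0.629961.
Cmin,ss = (D/Vd)·f/(1−f), so D = Cmin,ss·Vd·(1−f)/f.
D = 21 × 273 × (1−f)/f ≈ 21 × 273 × 0.58740 ≈ 3367.56 mg.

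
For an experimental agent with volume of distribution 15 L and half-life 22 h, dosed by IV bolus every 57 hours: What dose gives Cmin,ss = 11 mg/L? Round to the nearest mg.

τ/t½ = 57/22 ≈ 2.5909, so f = (1/2)^(57/22) ≈ 0.165981.
Cmin,ss = (D/Vd)·f/(1−f), so D = Cmin,ss·Vd·(1−f)/f.
D = 11 × 15 × (1−f)/f ≈ 11 × 15 × 5.02479 ≈ 829.09 mg.

829 mg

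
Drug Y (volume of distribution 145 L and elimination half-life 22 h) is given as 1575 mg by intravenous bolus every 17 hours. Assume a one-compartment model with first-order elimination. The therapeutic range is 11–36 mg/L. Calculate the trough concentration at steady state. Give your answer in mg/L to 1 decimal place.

τ/t½ = 17/22 ≈ 0.77273, so fraction remaining f = (1/2)^(17/22) ≈ 0.5853.
At steady state, accumulation factor R = 1/(1 − e^(−kτ)) ≈ 2.4114.
Single-dose peak C₀ = D/Vd = 1575/145 ≈ 10.862 mg/L.
Steady-state peak Cmax,ss = C₀·R ≈ 10.862 × 2.4114 ≈ 26.193 mg/L.
One interval later, Cmin,ss = Cmax,ss·e^(−kτ) ≈ 26.193 × 0.5853 ≈ 15.331 mg/L.
Trough 15.3 mg/L vs MEC 11 mg/L: adequate.

15.3 mg/L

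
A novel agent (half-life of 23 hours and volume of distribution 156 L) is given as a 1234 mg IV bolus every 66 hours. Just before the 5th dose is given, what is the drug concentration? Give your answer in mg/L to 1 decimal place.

f = (1/2)^(τ/t½) = (1/2)^(66/23) ≈ 0.1368.
C₀ = D/Vd = 1234/156 ≈ 7.910 mg/L.
Before the 5th dose, 4 doses have been given. Superposition: Cmin = C₀·(f + f² + … + f^4).
≈ 7.910 × (0.1368 + 0.0187 + 0.0026 + 0.0004) ≈ 7.910 × 0.1585 ≈ 1.254 mg/L.

1.3 mg/L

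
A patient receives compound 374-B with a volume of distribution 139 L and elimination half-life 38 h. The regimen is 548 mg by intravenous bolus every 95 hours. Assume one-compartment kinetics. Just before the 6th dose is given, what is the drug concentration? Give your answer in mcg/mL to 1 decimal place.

0.8 mcg/mL

f = (1/2)^(τ/t½) = (1/2)^(95/38) ≈ 0.1768.
C₀ = D/Vd = 548/139 ≈ 3.942 mcg/mL.
Before the 6th dose, 5 doses have been given. Superposition: Cmin = C₀·(f + f² + … + f^5).
≈ 3.942 × (0.1768 + 0.0313 + 0.0055 + 0.0010 + 0.0002) ≈ 3.942 × 0.2148 ≈ 0.847 mcg/mL.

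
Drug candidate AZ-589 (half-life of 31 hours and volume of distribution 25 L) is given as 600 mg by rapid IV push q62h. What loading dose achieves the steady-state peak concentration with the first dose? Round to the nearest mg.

800 mg

f = (1/2)^(62/31) ≈ 0.250000; accumulation ratio R = 1/(1−f) ≈ 1.33333.
Loading dose to hit Cmax,ss on first dose: D_load = D_maint·R ≈ 600 × 1.33333 ≈ 800.00 mg.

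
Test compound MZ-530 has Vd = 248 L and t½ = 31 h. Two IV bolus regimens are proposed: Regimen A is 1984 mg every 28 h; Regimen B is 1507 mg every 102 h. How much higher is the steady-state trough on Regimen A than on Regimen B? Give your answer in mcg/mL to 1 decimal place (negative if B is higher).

Regimen A: f = (1/2)^(28/31) ≈ 0.5347; Cmin,ss = (1984/248)·f/(1−f) ≈ 9.193 mcg/mL.
Regimen B: f = (1/2)^(102/31) ≈ 0.1022; Cmin,ss = (1507/248)·f/(1−f) ≈ 0.692 mcg/mL.
Difference ≈ 9.193 − 0.692 ≈ 8.501 mcg/mL.

8.5 mcg/mL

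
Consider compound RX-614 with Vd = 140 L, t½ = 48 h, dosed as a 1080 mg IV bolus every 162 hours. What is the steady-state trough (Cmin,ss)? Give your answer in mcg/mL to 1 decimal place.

0.8 mcg/mL

k = ln2/t½ = ln2/48 ≈ 0.014441 h⁻¹; fraction remaining f = e^(−kτ) = e^(−0.014441×162) ≈ 0.0964.
At steady state, accumulation factor R = 1/(1 − e^(−kτ)) ≈ 1.1067.
Each bolus raises the concentration by D/Vd = 1080/140 ≈ 7.714 mcg/mL.
Cmax,ss = C₀/(1 − f) ≈ 7.714/0.9036 ≈ 8.537 mcg/mL.
One interval later, Cmin,ss = Cmax,ss·e^(−kτ) ≈ 8.537 × 0.0964 ≈ 0.823 mcg/mL.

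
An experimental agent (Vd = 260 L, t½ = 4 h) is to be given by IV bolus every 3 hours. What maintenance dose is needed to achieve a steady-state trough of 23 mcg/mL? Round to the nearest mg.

4077 mg

τ/t½ = 3/4 ≈ 0.75, so f = (1/2)^(3/4) ≈ 0.594604.
Cmin,ss = (D/Vd)·f/(1−f), so D = Cmin,ss·Vd·(1−f)/f.
D = 23 × 260 × (1−f)/f ≈ 23 × 260 × 0.68179 ≈ 4077.10 mg.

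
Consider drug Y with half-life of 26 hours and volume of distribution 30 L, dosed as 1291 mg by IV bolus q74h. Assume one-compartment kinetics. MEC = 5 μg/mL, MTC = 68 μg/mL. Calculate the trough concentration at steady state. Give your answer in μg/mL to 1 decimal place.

k = ln2/t½ = ln2/26 ≈ 0.026660 h⁻¹; fraction remaining f = e^(−kτ) = e^(−0.026660×74) ≈ 0.1391.
Each bolus raises the concentration by D/Vd = 1291/30 ≈ 43.033 μg/mL.
Steady-state trough Cmin,ss = C₀·f/(1−f) ≈ 43.033 × 0.1391/0.8609 ≈ 6.953 μg/mL.
Trough 7.0 μg/mL vs MEC 5 μg/mL: adequate.

7.0 μg/mL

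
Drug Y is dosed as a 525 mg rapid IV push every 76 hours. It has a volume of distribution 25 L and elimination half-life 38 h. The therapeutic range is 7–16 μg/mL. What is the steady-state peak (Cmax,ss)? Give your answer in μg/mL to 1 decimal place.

28.0 μg/mL

The dosing interval is 2 half-lives, so f = 2^(−2) = 0.25.
Accumulation ratio R = 1/(1 − f) = 1/0.75 = 4/3.
Single-dose peak C₀ = D/Vd = 525/25 = 21 μg/mL.
Steady-state peak Cmax,ss = C₀·R = 21 × 4/3 ≈ 28.000 μg/mL.
Peak 28.0 μg/mL vs MTC 16 μg/mL: exceeds toxic threshold.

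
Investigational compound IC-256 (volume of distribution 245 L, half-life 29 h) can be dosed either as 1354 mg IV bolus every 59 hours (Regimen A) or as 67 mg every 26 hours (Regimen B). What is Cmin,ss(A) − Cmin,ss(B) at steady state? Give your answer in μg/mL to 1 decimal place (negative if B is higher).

Regimen A: f = (1/2)^(59/29) ≈ 0.2441; Cmin,ss = (1354/245)·f/(1−f) ≈ 1.785 μg/mL.
Regimen B: f = (1/2)^(26/29) ≈ 0.5372; Cmin,ss = (67/245)·f/(1−f) ≈ 0.317 μg/mL.
Difference ≈ 1.785 − 0.317 ≈ 1.468 μg/mL.

1.5 μg/mL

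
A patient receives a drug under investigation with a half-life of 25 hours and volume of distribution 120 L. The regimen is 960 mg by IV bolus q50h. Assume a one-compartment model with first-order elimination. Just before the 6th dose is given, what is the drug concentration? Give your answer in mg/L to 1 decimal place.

2.7 mg/L

f = (1/2)^(τ/t½) = (1/2)^(50/25) ≈ 0.2500.
C₀ = D/Vd = 960/120 ≈ 8.000 mg/L.
Before the 6th dose, 5 doses have been given. Superposition: Cmin = C₀·(f + f² + … + f^5).
≈ 8.000 × (0.2500 + 0.0625 + 0.0156 + 0.0039 + 0.0010) ≈ 8.000 × 0.3330 ≈ 2.664 mg/L.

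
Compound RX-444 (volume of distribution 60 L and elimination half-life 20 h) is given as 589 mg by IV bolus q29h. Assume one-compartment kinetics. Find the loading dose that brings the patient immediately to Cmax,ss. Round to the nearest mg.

f = (1/2)^(29/20) ≈ 0.366021; accumulation ratio R = 1/(1−f) ≈ 1.57734.
Loading dose to hit Cmax,ss on first dose: D_load = D_maint·R ≈ 589 × 1.57734 ≈ 929.05 mg.

929 mg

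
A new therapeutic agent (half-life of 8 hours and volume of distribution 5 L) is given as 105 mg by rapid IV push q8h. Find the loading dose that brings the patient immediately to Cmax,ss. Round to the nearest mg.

210 mg

f = (1/2)^(8/8) ≈ 0.500000; accumulation ratio R = 1/(1−f) ≈ 2.00000.
Loading dose to hit Cmax,ss on first dose: D_load = D_maint·R ≈ 105 × 2.00000 ≈ 210.00 mg.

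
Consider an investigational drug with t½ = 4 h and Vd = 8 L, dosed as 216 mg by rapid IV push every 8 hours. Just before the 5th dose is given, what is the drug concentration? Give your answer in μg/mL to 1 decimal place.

9.0 μg/mL

f = (1/2)^(τ/t½) = (1/2)^(8/4) ≈ 0.2500.
C₀ = D/Vd = 216/8 ≈ 27.000 μg/mL.
Before the 5th dose, 4 doses have been given. Superposition: Cmin = C₀·(f + f² + … + f^4).
≈ 27.000 × (0.2500 + 0.0625 + 0.0156 + 0.0039) ≈ 27.000 × 0.3320 ≈ 8.964 μg/mL.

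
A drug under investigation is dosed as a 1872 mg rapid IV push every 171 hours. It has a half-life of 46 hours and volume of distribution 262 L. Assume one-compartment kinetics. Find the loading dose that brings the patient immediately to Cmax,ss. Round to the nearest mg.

f = (1/2)^(171/46) ≈ 0.076025; accumulation ratio R = 1/(1−f) ≈ 1.08228.
Loading dose to hit Cmax,ss on first dose: D_load = D_maint·R ≈ 1872 × 1.08228 ≈ 2026.03 mg.

2026 mg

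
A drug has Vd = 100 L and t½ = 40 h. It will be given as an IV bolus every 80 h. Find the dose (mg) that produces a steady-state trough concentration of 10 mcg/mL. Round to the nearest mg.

3000 mg

τ/t½ = 80/40 ≈ 2, so f = (1/2)^(80/40) ≈ 0.250000.
Cmin,ss = (D/Vd)·f/(1−f), so D = Cmin,ss·Vd·(1−f)/f.
D = 10 × 100 × (1−f)/f ≈ 10 × 100 × 3.00000 ≈ 3000.00 mg.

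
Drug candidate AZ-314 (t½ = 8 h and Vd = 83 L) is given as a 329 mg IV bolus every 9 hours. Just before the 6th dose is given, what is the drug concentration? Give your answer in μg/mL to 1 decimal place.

f = (1/2)^(τ/t½) = (1/2)^(9/8) ≈ 0.4585.
C₀ = D/Vd = 329/83 ≈ 3.964 μg/mL.
Before the 6th dose, 5 doses have been given. Superposition: Cmin = C₀·(f + f² + … + f^5).
≈ 3.964 × (0.4585 + 0.2102 + 0.0964 + 0.0442 + 0.0203) ≈ 3.964 × 0.8296 ≈ 3.289 μg/mL.

3.3 μg/mL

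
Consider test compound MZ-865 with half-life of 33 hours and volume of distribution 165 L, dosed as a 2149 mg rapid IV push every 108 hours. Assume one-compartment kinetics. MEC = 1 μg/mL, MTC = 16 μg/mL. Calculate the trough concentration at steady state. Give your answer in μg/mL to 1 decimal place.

Over one 108-h interval, 108/33 ≈ 3.2727 half-lives elapse, leaving f ≈ 0.1035 of each dose.
At steady state, accumulation factor R = 1/(1 − e^(−kτ)) ≈ 1.1154.
Each bolus raises the concentration by D/Vd = 2149/165 ≈ 13.024 μg/mL.
Steady-state peak Cmax,ss = C₀·R ≈ 13.024 × 1.1154 ≈ 14.527 μg/mL.
One interval later, Cmin,ss = Cmax,ss·e^(−kτ) ≈ 14.527 × 0.1035 ≈ 1.504 μg/mL.
Trough 1.5 μg/mL vs MEC 1 μg/mL: adequate.

1.5 μg/mL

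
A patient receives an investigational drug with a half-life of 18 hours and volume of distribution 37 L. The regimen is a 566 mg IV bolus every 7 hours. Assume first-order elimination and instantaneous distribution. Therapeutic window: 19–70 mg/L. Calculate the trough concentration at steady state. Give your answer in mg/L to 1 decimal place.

k = ln2/t½ = ln2/18 ≈ 0.038508 h⁻¹; fraction remaining f = e^(−kτ) = e^(−0.038508×7) ≈ 0.7637.
Each bolus raises the concentration by D/Vd = 566/37 ≈ 15.297 mg/L.
Steady-state trough Cmin,ss = C₀·f/(1−f) ≈ 15.297 × 0.7637/0.2363 ≈ 49.439 mg/L.
Trough 49.4 mg/L vs MEC 19 mg/L: adequate.

49.4 mg/L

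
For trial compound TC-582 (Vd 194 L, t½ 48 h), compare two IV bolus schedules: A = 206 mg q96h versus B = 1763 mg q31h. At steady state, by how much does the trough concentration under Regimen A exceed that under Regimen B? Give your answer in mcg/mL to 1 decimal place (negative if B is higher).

-15.7 mcg/mL

Regimen A: f = (1/2)^(96/48) ≈ 0.2500; Cmin,ss = (206/194)·f/(1−f) ≈ 0.354 mcg/mL.
Regimen B: f = (1/2)^(31/48) ≈ 0.6391; Cmin,ss = (1763/194)·f/(1−f) ≈ 16.093 mcg/mL.
Difference ≈ 0.354 − 16.093 ≈ -15.739 mcg/mL.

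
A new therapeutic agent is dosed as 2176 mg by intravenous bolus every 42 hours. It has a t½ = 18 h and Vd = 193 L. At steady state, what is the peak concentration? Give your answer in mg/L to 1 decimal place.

14.1 mg/L

k = ln2/t½ = ln2/18 ≈ 0.038508 h⁻¹; fraction remaining f = e^(−kτ) = e^(−0.038508×42) ≈ 0.1984.
At steady state, accumulation factor R = 1/(1 − e^(−kτ)) ≈ 1.2475.
Each bolus raises the concentration by D/Vd = 2176/193 ≈ 11.275 mg/L.
Steady-state peak Cmax,ss = C₀·R ≈ 11.275 × 1.2475 ≈ 14.066 mg/L.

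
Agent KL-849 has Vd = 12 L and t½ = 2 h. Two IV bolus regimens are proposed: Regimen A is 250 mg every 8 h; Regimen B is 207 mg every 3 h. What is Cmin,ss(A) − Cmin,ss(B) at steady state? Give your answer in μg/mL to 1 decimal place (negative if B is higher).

-8.0 μg/mL

Regimen A: f = (1/2)^(8/2) ≈ 0.0625; Cmin,ss = (250/12)·f/(1−f) ≈ 1.389 μg/mL.
Regimen B: f = (1/2)^(3/2) ≈ 0.3536; Cmin,ss = (207/12)·f/(1−f) ≈ 9.436 μg/mL.
Difference ≈ 1.389 − 9.436 ≈ -8.047 μg/mL.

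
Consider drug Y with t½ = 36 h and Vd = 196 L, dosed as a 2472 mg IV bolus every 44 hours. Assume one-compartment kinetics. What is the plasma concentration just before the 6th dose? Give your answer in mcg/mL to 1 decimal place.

9.3 mcg/mL

f = (1/2)^(τ/t½) = (1/2)^(44/36) ≈ 0.4286.
C₀ = D/Vd = 2472/196 ≈ 12.612 mcg/mL.
Before the 6th dose, 5 doses have been given. Superposition: Cmin = C₀·(f + f² + … + f^5).
≈ 12.612 × (0.4286 + 0.1837 + 0.0787 + 0.0337 + 0.0145) ≈ 12.612 × 0.7392 ≈ 9.323 mcg/mL.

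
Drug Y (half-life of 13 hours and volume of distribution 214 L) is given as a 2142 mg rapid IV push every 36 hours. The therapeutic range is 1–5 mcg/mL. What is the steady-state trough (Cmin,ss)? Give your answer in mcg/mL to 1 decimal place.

1.7 mcg/mL

k = ln2/t½ = ln2/13 ≈ 0.053319 h⁻¹; fraction remaining f = e^(−kτ) = e^(−0.053319×36) ≈ 0.1467.
At steady state, accumulation factor R = 1/(1 − e^(−kτ)) ≈ 1.1719.
Each bolus raises the concentration by D/Vd = 2142/214 ≈ 10.009 mcg/mL.
Steady-state peak Cmax,ss = C₀·R ≈ 10.009 × 1.1719 ≈ 11.730 mcg/mL.
One interval later, Cmin,ss = Cmax,ss·e^(−kτ) ≈ 11.730 × 0.1467 ≈ 1.721 mcg/mL.
Trough 1.7 mcg/mL vs MEC 1 mcg/mL: adequate.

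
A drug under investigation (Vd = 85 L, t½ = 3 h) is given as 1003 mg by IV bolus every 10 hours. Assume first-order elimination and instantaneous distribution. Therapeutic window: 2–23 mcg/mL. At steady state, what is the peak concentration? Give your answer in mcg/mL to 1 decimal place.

Over one 10-h interval, 10/3 ≈ 3.3333 half-lives elapse, leaving f ≈ 0.0992 of each dose.
At steady state, accumulation factor R = 1/(1 − e^(−kτ)) ≈ 1.1101.
Each bolus raises the concentration by D/Vd = 1003/85 ≈ 11.800 mcg/mL.
Steady-state peak Cmax,ss = C₀·R ≈ 11.800 × 1.1101 ≈ 13.099 mcg/mL.
Peak 13.1 mcg/mL vs MTC 23 mcg/mL: below toxic threshold.

13.1 mcg/mL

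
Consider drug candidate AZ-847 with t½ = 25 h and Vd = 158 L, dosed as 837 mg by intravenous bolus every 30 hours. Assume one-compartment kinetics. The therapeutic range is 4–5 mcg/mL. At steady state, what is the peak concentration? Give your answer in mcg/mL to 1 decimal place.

τ/t½ = 30/25 ≈ 1.2, so fraction remaining f = (1/2)^(30/25) ≈ 0.4353.
At steady state, accumulation factor R = 1/(1 − e^(−kτ)) ≈ 1.7709.
Single-dose peak C₀ = D/Vd = 837/158 ≈ 5.297 mcg/mL.
Cmax,ss = C₀/(1 − f) ≈ 5.297/0.5647 ≈ 9.380 mcg/mL.
Peak 9.4 mcg/mL vs MTC 5 mcg/mL: exceeds toxic threshold.

9.4 mcg/mL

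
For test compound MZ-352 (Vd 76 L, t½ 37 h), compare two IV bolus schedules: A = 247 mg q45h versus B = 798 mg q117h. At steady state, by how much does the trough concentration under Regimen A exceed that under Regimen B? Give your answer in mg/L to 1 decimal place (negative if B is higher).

Regimen A: f = (1/2)^(45/37) ≈ 0.4304; Cmin,ss = (247/76)·f/(1−f) ≈ 2.456 mg/L.
Regimen B: f = (1/2)^(117/37) ≈ 0.1117; Cmin,ss = (798/76)·f/(1−f) ≈ 1.320 mg/L.
Difference ≈ 2.456 − 1.320 ≈ 1.136 mg/L.

1.1 mg/L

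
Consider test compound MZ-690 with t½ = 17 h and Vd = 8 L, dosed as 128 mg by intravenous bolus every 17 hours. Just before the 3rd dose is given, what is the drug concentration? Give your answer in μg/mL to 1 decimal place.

12.0 μg/mL

f = (1/2)^(τ/t½) = (1/2)^(17/17) ≈ 0.5000.
C₀ = D/Vd = 128/8 ≈ 16.000 μg/mL.
Before the 3rd dose, 2 doses have been given. Superposition: Cmin = C₀·(f + f²).
≈ 16.000 × (0.5000 + 0.2500) ≈ 16.000 × 0.7500 ≈ 12.000 μg/mL.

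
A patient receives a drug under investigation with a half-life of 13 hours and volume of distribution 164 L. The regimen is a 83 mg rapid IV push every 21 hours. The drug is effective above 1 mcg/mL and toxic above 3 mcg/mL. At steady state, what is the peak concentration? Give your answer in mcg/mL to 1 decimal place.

0.8 mcg/mL

Over one 21-h interval, 21/13 ≈ 1.6154 half-lives elapse, leaving f ≈ 0.3264 of each dose.
Accumulation ratio R = 1/(1 − f) ≈ 1/0.6736 ≈ 1.4846.
Each bolus raises the concentration by D/Vd = 83/164 ≈ 0.506 mcg/mL.
Steady-state peak Cmax,ss = C₀·R ≈ 0.506 × 1.4846 ≈ 0.751 mcg/mL.
Peak 0.8 mcg/mL vs MTC 3 mcg/mL: below toxic threshold.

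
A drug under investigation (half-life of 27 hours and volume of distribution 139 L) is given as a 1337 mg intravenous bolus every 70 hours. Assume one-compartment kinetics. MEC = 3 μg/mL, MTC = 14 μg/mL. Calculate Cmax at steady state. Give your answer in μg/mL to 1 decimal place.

Over one 70-h interval, 70/27 ≈ 2.5926 half-lives elapse, leaving f ≈ 0.1658 of each dose.
At steady state, accumulation factor R = 1/(1 − e^(−kτ)) ≈ 1.1988.
Single-dose peak C₀ = D/Vd = 1337/139 ≈ 9.619 μg/mL.
Cmax,ss = C₀/(1 − f) ≈ 9.619/0.8342 ≈ 11.531 μg/mL.
Peak 11.5 μg/mL vs MTC 14 μg/mL: below toxic threshold.

11.5 μg/mL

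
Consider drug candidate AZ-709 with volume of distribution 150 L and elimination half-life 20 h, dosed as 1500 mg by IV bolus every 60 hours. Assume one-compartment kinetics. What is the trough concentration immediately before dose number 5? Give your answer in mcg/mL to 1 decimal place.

f = (1/2)^(τ/t½) = (1/2)^(60/20) ≈ 0.1250.
C₀ = D/Vd = 1500/150 ≈ 10.000 mcg/mL.
Before the 5th dose, 4 doses have been given. Superposition: Cmin = C₀·(f + f² + … + f^4).
≈ 10.000 × (0.1250 + 0.0156 + 0.0020 + 0.0002) ≈ 10.000 × 0.1428 ≈ 1.428 mcg/mL.

1.4 mcg/mL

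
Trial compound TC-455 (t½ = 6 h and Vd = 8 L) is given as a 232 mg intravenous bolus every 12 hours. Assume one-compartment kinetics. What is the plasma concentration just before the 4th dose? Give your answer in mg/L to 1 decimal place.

f = (1/2)^(τ/t½) = (1/2)^(12/6) ≈ 0.2500.
C₀ = D/Vd = 232/8 ≈ 29.000 mg/L.
Before the 4th dose, 3 doses have been given. Superposition: Cmin = C₀·(f + f² + … + f^3).
≈ 29.000 × (0.2500 + 0.0625 + 0.0156) ≈ 29.000 × 0.3281 ≈ 9.515 mg/L.

9.5 mg/L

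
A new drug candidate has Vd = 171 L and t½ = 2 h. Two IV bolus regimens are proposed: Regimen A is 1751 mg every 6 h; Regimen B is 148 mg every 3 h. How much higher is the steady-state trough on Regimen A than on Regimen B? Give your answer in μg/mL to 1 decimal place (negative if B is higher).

1.0 μg/mL

Regimen A: f = (1/2)^(6/2) ≈ 0.1250; Cmin,ss = (1751/171)·f/(1−f) ≈ 1.463 μg/mL.
Regimen B: f = (1/2)^(3/2) ≈ 0.3536; Cmin,ss = (148/171)·f/(1−f) ≈ 0.473 μg/mL.
Difference ≈ 1.463 − 0.473 ≈ 0.990 μg/mL.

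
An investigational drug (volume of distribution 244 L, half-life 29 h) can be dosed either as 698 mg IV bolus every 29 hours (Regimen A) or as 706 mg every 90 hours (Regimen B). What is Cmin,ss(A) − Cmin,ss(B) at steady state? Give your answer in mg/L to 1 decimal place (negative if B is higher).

2.5 mg/L

Regimen A: f = (1/2)^(29/29) ≈ 0.5000; Cmin,ss = (698/244)·f/(1−f) ≈ 2.861 mg/L.
Regimen B: f = (1/2)^(90/29) ≈ 0.1164; Cmin,ss = (706/244)·f/(1−f) ≈ 0.381 mg/L.
Difference ≈ 2.861 − 0.381 ≈ 2.480 mg/L.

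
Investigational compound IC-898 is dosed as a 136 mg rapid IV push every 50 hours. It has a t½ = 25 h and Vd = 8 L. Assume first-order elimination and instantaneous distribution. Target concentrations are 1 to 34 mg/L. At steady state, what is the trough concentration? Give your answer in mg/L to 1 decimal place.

The dosing interval is 2 half-lives, so f = 2^(−2) = 0.25.
At steady state, R = 1/(1 − 0.25) = 4/3.
Single-dose peak C₀ = D/Vd = 136/8 = 17 mg/L.
Steady-state peak Cmax,ss = C₀·R = 17 × 4/3 ≈ 22.667 mg/L.
Steady-state trough Cmin,ss = Cmax,ss·f ≈ 22.667 × 0.25 ≈ 5.667 mg/L.
Trough 5.7 mg/L vs MEC 1 mg/L: adequate.

5.7 mg/L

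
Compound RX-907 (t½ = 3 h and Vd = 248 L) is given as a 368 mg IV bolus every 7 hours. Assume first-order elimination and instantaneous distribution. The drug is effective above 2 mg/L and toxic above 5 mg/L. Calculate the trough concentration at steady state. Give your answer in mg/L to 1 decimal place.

0.4 mg/L

Over one 7-h interval, 7/3 ≈ 2.3333 half-lives elapse, leaving f ≈ 0.1984 of each dose.
Each bolus raises the concentration by D/Vd = 368/248 ≈ 1.484 mg/L.
Steady-state trough Cmin,ss = C₀·f/(1−f) ≈ 1.484 × 0.1984/0.8016 ≈ 0.367 mg/L.
Trough 0.4 mg/L vs MEC 2 mg/L: subtherapeutic.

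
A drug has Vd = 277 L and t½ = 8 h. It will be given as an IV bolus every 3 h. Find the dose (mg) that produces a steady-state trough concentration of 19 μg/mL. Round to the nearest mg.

τ/t½ = 3/8 ≈ 0.375, so f = (1/2)^(3/8) ≈ 0.771105.
Cmin,ss = (D/Vd)·f/(1−f), so D = Cmin,ss·Vd·(1−f)/f.
D = 19 × 277 × (1−f)/f ≈ 19 × 277 × 0.29684 ≈ 1562.27 mg.

1562 mg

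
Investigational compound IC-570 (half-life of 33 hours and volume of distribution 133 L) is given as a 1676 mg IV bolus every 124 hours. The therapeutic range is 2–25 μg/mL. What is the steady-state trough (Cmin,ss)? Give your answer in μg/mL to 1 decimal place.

1.0 μg/mL

k = ln2/t½ = ln2/33 ≈ 0.021004 h⁻¹; fraction remaining f = e^(−kτ) = e^(−0.021004×124) ≈ 0.0739.
At steady state, accumulation factor R = 1/(1 − e^(−kτ)) ≈ 1.0798.
Each bolus raises the concentration by D/Vd = 1676/133 ≈ 12.602 μg/mL.
Steady-state peak Cmax,ss = C₀·R ≈ 12.602 × 1.0798 ≈ 13.608 μg/mL.
One interval later, Cmin,ss = Cmax,ss·e^(−kτ) ≈ 13.608 × 0.0739 ≈ 1.006 μg/mL.
Trough 1.0 μg/mL vs MEC 2 μg/mL: subtherapeutic.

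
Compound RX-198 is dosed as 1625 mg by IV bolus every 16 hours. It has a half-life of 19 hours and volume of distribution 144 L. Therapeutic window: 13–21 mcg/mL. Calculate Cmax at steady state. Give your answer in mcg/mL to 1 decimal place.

25.5 mcg/mL

k = ln2/t½ = ln2/19 ≈ 0.036481 h⁻¹; fraction remaining f = e^(−kτ) = e^(−0.036481×16) ≈ 0.5578.
At steady state, accumulation factor R = 1/(1 − e^(−kτ)) ≈ 2.2614.
Each bolus raises the concentration by D/Vd = 1625/144 ≈ 11.285 mcg/mL.
Steady-state peak Cmax,ss = C₀·R ≈ 11.285 × 2.2614 ≈ 25.520 mcg/mL.
Peak 25.5 mcg/mL vs MTC 21 mcg/mL: exceeds toxic threshold.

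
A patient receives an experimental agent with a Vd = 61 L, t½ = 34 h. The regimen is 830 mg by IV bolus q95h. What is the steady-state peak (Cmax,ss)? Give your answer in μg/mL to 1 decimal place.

Over one 95-h interval, 95/34 ≈ 2.7941 half-lives elapse, leaving f ≈ 0.1442 of each dose.
Accumulation ratio R = 1/(1 − f) ≈ 1/0.8558 ≈ 1.1685.
Single-dose peak C₀ = D/Vd = 830/61 ≈ 13.607 μg/mL.
Steady-state peak Cmax,ss = C₀·R ≈ 13.607 × 1.1685 ≈ 15.900 μg/mL.

15.9 μg/mL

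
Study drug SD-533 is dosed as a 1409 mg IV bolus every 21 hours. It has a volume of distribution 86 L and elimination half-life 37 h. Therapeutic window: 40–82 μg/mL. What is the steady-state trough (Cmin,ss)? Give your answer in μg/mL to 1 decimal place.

34.0 μg/mL

Over one 21-h interval, 21/37 ≈ 0.56757 half-lives elapse, leaving f ≈ 0.6748 of each dose.
At steady state, accumulation factor R = 1/(1 − e^(−kτ)) ≈ 3.0750.
Each bolus raises the concentration by D/Vd = 1409/86 ≈ 16.384 μg/mL.
Steady-state peak Cmax,ss = C₀·R ≈ 16.384 × 3.0750 ≈ 50.381 μg/mL.
Steady-state trough Cmin,ss = Cmax,ss·f ≈ 50.381 × 0.6748 ≈ 33.997 μg/mL.
Trough 34.0 μg/mL vs MEC 40 μg/mL: subtherapeutic.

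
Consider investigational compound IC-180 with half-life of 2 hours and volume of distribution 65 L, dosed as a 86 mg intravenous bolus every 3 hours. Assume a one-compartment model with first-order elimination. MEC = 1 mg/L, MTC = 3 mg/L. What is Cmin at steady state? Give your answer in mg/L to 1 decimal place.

τ/t½ = 3/2 ≈ 1.5, so fraction remaining f = (1/2)^(3/2) ≈ 0.3536.
Single-dose peak C₀ = D/Vd = 86/65 ≈ 1.323 mg/L.
Steady-state trough Cmin,ss = C₀·f/(1−f) ≈ 1.323 × 0.3536/0.6464 ≈ 0.724 mg/L.
Trough 0.7 mg/L vs MEC 1 mg/L: subtherapeutic.

0.7 mg/L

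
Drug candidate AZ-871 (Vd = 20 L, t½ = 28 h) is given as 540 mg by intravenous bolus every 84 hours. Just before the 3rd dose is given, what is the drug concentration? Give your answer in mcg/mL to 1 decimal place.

f = (1/2)^(τ/t½) = (1/2)^(84/28) ≈ 0.1250.
C₀ = D/Vd = 540/20 ≈ 27.000 mcg/mL.
Before the 3rd dose, 2 doses have been given. Superposition: Cmin = C₀·(f + f²).
≈ 27.000 × (0.1250 + 0.0156) ≈ 27.000 × 0.1406 ≈ 3.796 mcg/mL.

3.8 mcg/mL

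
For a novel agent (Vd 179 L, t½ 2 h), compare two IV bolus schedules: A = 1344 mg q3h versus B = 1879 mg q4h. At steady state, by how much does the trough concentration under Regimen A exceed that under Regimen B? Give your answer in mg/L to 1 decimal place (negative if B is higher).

Regimen A: f = (1/2)^(3/2) ≈ 0.3536; Cmin,ss = (1344/179)·f/(1−f) ≈ 4.107 mg/L.
Regimen B: f = (1/2)^(4/2) ≈ 0.2500; Cmin,ss = (1879/179)·f/(1−f) ≈ 3.499 mg/L.
Difference ≈ 4.107 − 3.499 ≈ 0.608 mg/L.

0.6 mg/L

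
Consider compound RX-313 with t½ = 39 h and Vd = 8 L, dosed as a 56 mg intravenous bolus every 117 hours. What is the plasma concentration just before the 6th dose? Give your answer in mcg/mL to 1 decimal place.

f = (1/2)^(τ/t½) = (1/2)^(117/39) ≈ 0.1250.
C₀ = D/Vd = 56/8 ≈ 7.000 mcg/mL.
Before the 6th dose, 5 doses have been given. Superposition: Cmin = C₀·(f + f² + … + f^5).
≈ 7.000 × (0.1250 + 0.0156 + 0.0020 + 0.0002 + 0.0000) ≈ 7.000 × 0.1428 ≈ 1.000 mcg/mL.

1.0 mcg/mL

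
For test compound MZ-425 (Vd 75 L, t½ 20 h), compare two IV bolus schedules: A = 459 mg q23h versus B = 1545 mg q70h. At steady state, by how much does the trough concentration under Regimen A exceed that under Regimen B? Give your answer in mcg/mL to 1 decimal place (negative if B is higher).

Regimen A: f = (1/2)^(23/20) ≈ 0.4506; Cmin,ss = (459/75)·f/(1−f) ≈ 5.019 mcg/mL.
Regimen B: f = (1/2)^(70/20) ≈ 0.0884; Cmin,ss = (1545/75)·f/(1−f) ≈ 1.998 mcg/mL.
Difference ≈ 5.019 − 1.998 ≈ 3.021 mcg/mL.

3.0 mcg/mL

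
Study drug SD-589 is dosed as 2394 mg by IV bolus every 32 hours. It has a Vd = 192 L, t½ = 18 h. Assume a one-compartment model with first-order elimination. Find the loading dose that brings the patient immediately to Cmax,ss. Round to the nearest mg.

f = (1/2)^(32/18) ≈ 0.291632; accumulation ratio R = 1/(1−f) ≈ 1.41170.
Loading dose to hit Cmax,ss on first dose: D_load = D_maint·R ≈ 2394 × 1.41170 ≈ 3379.61 mg.

3380 mg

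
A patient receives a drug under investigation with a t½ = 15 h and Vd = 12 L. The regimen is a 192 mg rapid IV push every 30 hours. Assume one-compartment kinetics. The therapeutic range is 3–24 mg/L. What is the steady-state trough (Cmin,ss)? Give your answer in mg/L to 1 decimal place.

τ = 30 h = 2 half-lives, so f = (1/2)^2 = 0.25.
Accumulation ratio R = 1/(1 − f) = 1/0.75 = 4/3.
Single-dose peak C₀ = D/Vd = 192/12 = 16 mg/L.
Steady-state peak Cmax,ss = C₀·R = 16 × 4/3 ≈ 21.333 mg/L.
Steady-state trough Cmin,ss = Cmax,ss·f ≈ 21.333 × 0.25 ≈ 5.333 mg/L.
Trough 5.3 mg/L vs MEC 3 mg/L: adequate.

5.3 mg/L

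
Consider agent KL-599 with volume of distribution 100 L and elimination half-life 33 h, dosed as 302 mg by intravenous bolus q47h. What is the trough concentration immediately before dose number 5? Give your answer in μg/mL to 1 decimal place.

1.8 μg/mL

f = (1/2)^(τ/t½) = (1/2)^(47/33) ≈ 0.3726.
C₀ = D/Vd = 302/100 ≈ 3.020 μg/mL.
Before the 5th dose, 4 doses have been given. Superposition: Cmin = C₀·(f + f² + … + f^4).
≈ 3.020 × (0.3726 + 0.1388 + 0.0517 + 0.0193) ≈ 3.020 × 0.5824 ≈ 1.759 μg/mL.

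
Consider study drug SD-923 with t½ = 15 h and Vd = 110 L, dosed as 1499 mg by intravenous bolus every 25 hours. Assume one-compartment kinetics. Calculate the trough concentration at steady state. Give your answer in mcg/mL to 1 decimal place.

Over one 25-h interval, 25/15 ≈ 1.6667 half-lives elapse, leaving f ≈ 0.3150 of each dose.
Each bolus raises the concentration by D/Vd = 1499/110 ≈ 13.627 mcg/mL.
Steady-state trough Cmin,ss = C₀·f/(1−f) ≈ 13.627 × 0.3150/0.6850 ≈ 6.266 mcg/mL.

6.3 mcg/mL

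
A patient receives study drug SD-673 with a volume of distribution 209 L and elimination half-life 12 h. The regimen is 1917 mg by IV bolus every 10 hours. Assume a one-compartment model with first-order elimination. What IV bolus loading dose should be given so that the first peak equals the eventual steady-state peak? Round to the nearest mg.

f = (1/2)^(10/12) ≈ 0.561231; accumulation ratio R = 1/(1−f) ≈ 2.27910.
Loading dose to hit Cmax,ss on first dose: D_load = D_maint·R ≈ 1917 × 2.27910 ≈ 4369.03 mg.

4369 mg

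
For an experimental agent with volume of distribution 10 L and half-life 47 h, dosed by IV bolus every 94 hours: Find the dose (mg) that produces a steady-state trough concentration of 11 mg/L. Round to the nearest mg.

330 mg

τ/t½ = 94/47 ≈ 2, so f = (1/2)^(94/47) ≈ 0.250000.
Cmin,ss = (D/Vd)·f/(1−f), so D = Cmin,ss·Vd·(1−f)/f.
D = 11 × 10 × (1−f)/f ≈ 11 × 10 × 3.00000 ≈ 330.00 mg.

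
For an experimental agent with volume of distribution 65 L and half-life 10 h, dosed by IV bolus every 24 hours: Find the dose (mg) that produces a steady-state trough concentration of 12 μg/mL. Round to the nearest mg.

τ/t½ = 24/10 ≈ 2.4, so f = (1/2)^(24/10) ≈ 0.189465.
Cmin,ss = (D/Vd)·f/(1−f), so D = Cmin,ss·Vd·(1−f)/f.
D = 12 × 65 × (1−f)/f ≈ 12 × 65 × 4.27802 ≈ 3336.86 mg.

3337 mg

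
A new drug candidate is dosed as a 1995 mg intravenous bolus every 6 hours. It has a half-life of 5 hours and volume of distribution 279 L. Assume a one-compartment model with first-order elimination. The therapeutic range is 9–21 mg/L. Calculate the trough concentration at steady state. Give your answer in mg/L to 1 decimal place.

5.5 mg/L

Over one 6-h interval, 6/5 ≈ 1.2 half-lives elapse, leaving f ≈ 0.4353 of each dose.
Accumulation ratio R = 1/(1 − f) ≈ 1/0.5647 ≈ 1.7709.
Single-dose peak C₀ = D/Vd = 1995/279 ≈ 7.151 mg/L.
Cmax,ss = C₀/(1 − f) ≈ 7.151/0.5647 ≈ 12.663 mg/L.
Steady-state trough Cmin,ss = Cmax,ss·f ≈ 12.663 × 0.4353 ≈ 5.512 mg/L.
Trough 5.5 mg/L vs MEC 9 mg/L: subtherapeutic.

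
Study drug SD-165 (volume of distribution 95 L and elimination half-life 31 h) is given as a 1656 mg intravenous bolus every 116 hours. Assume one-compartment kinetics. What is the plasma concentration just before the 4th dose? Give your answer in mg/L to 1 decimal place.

1.4 mg/L

f = (1/2)^(τ/t½) = (1/2)^(116/31) ≈ 0.0747.
C₀ = D/Vd = 1656/95 ≈ 17.432 mg/L.
Before the 4th dose, 3 doses have been given. Superposition: Cmin = C₀·(f + f² + … + f^3).
≈ 17.432 × (0.0747 + 0.0056 + 0.0004) ≈ 17.432 × 0.0807 ≈ 1.407 mg/L.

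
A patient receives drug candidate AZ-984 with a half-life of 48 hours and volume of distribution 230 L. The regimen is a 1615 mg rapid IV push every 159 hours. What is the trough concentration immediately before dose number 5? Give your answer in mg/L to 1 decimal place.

f = (1/2)^(τ/t½) = (1/2)^(159/48) ≈ 0.1007.
C₀ = D/Vd = 1615/230 ≈ 7.022 mg/L.
Before the 5th dose, 4 doses have been given. Superposition: Cmin = C₀·(f + f² + … + f^4).
≈ 7.022 × (0.1007 + 0.0101 + 0.0010 + 0.0001) ≈ 7.022 × 0.1119 ≈ 0.786 mg/L.

0.8 mg/L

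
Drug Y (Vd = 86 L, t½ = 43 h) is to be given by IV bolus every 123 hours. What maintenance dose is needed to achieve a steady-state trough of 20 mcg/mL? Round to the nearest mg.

τ/t½ = 123/43 ≈ 2.8605, so f = (1/2)^(123/43) ≈ 0.137694.
Cmin,ss = (D/Vd)·f/(1−f), so D = Cmin,ss·Vd·(1−f)/f.
D = 20 × 86 × (1−f)/f ≈ 20 × 86 × 6.26248 ≈ 10771.47 mg.

10771 mg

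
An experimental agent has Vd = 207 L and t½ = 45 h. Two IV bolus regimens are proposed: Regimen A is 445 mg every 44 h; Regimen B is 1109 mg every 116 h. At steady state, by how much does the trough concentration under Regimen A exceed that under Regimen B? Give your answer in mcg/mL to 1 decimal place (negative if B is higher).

Regimen A: f = (1/2)^(44/45) ≈ 0.5078; Cmin,ss = (445/207)·f/(1−f) ≈ 2.218 mcg/mL.
Regimen B: f = (1/2)^(116/45) ≈ 0.1675; Cmin,ss = (1109/207)·f/(1−f) ≈ 1.078 mcg/mL.
Difference ≈ 2.218 − 1.078 ≈ 1.140 mcg/mL.

1.1 mcg/mL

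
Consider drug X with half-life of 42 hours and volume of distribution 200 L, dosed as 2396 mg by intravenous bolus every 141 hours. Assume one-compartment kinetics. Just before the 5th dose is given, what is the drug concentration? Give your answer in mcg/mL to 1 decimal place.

1.3 mcg/mL

f = (1/2)^(τ/t½) = (1/2)^(141/42) ≈ 0.0976.
C₀ = D/Vd = 2396/200 ≈ 11.980 mcg/mL.
Before the 5th dose, 4 doses have been given. Superposition: Cmin = C₀·(f + f² + … + f^4).
≈ 11.980 × (0.0976 + 0.0095 + 0.0009 + 0.0001) ≈ 11.980 × 0.1081 ≈ 1.295 mcg/mL.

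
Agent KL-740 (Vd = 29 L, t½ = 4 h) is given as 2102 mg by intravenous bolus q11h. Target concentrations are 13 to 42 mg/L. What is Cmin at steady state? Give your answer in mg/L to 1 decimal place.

12.7 mg/L

k = ln2/t½ = ln2/4 ≈ 0.173287 h⁻¹; fraction remaining f = e^(−kτ) = e^(−0.173287×11) ≈ 0.1487.
Single-dose peak C₀ = D/Vd = 2102/29 ≈ 72.483 mg/L.
Steady-state trough Cmin,ss = C₀·f/(1−f) ≈ 72.483 × 0.1487/0.8513 ≈ 12.661 mg/L.
Trough 12.7 mg/L vs MEC 13 mg/L: subtherapeutic.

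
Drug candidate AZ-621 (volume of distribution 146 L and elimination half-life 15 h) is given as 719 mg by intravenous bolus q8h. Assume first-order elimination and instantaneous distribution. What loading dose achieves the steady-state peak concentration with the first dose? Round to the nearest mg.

2327 mg

f = (1/2)^(8/15) ≈ 0.690956; accumulation ratio R = 1/(1−f) ≈ 3.23579.
Loading dose to hit Cmax,ss on first dose: D_load = D_maint·R ≈ 719 × 3.23579 ≈ 2326.53 mg.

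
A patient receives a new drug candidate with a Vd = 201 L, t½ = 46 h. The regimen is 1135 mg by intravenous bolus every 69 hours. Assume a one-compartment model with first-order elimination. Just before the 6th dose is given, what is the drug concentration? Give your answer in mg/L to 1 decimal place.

3.1 mg/L

f = (1/2)^(τ/t½) = (1/2)^(69/46) ≈ 0.3536.
C₀ = D/Vd = 1135/201 ≈ 5.647 mg/L.
Before the 6th dose, 5 doses have been given. Superposition: Cmin = C₀·(f + f² + … + f^5).
≈ 5.647 × (0.3536 + 0.1250 + 0.0442 + 0.0156 + 0.0055) ≈ 5.647 × 0.5439 ≈ 3.071 mg/L.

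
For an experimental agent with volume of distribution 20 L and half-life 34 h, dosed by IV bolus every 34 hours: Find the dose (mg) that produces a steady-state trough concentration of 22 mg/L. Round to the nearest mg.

τ/t½ = 34/34 ≈ 1, so f = (1/2)^(34/34) ≈ 0.500000.
Cmin,ss = (D/Vd)·f/(1−f), so D = Cmin,ss·Vd·(1−f)/f.
D = 22 × 20 × (1−f)/f ≈ 22 × 20 × 1.00000 ≈ 440.00 mg.

440 mg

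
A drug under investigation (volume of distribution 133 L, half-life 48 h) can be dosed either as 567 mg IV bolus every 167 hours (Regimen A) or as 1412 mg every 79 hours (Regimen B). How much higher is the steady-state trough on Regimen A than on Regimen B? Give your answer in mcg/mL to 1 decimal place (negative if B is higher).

-4.6 mcg/mL

Regimen A: f = (1/2)^(167/48) ≈ 0.0897; Cmin,ss = (567/133)·f/(1−f) ≈ 0.420 mcg/mL.
Regimen B: f = (1/2)^(79/48) ≈ 0.3196; Cmin,ss = (1412/133)·f/(1−f) ≈ 4.987 mcg/mL.
Difference ≈ 0.420 − 4.987 ≈ -4.567 mcg/mL.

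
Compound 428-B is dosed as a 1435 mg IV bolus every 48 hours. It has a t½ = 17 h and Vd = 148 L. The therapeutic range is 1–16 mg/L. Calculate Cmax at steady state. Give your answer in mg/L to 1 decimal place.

11.3 mg/L

k = ln2/t½ = ln2/17 ≈ 0.040773 h⁻¹; fraction remaining f = e^(−kτ) = e^(−0.040773×48) ≈ 0.1413.
Accumulation ratio R = 1/(1 − f) ≈ 1/0.8587 ≈ 1.1646.
Each bolus raises the concentration by D/Vd = 1435/148 ≈ 9.696 mg/L.
Cmax,ss = C₀/(1 − f) ≈ 9.696/0.8587 ≈ 11.291 mg/L.
Peak 11.3 mg/L vs MTC 16 mg/L: below toxic threshold.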